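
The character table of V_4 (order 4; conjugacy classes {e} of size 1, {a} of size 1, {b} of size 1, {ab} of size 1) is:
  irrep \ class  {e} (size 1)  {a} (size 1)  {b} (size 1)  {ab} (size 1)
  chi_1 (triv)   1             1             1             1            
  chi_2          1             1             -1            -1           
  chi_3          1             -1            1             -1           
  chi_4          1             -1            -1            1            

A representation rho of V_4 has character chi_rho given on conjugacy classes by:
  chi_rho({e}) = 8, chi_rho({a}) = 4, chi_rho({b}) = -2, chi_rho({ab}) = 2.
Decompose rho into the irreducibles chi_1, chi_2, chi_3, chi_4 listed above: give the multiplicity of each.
Multiplicities: chi_1: 3, chi_2: 3, chi_3: 0, chi_4: 2.

Derivation: Use <chi_rho, chi> = (1/|G|) sum_C |C| * chi_rho(C) * conj(chi(C)) with |G| = 4 for each irreducible chi in the table:
  <chi_rho, chi_1> = (1/4)[1*(8)*conj(1) + 1*(4)*conj(1) + 1*(-2)*conj(1) + 1*(2)*conj(1)]
      = (1/4)[(8) + (4) + (-2) + (2)] = 12/4 = 3
  <chi_rho, chi_2> = (1/4)[1*(8)*conj(1) + 1*(4)*conj(1) + 1*(-2)*conj(-1) + 1*(2)*conj(-1)]
      = (1/4)[(8) + (4) + (2) + (-2)] = 12/4 = 3
  <chi_rho, chi_3> = (1/4)[1*(8)*conj(1) + 1*(4)*conj(-1) + 1*(-2)*conj(1) + 1*(2)*conj(-1)]
      = (1/4)[(8) + (-4) + (-2) + (-2)] = 0/4 = 0
  <chi_rho, chi_4> = (1/4)[1*(8)*conj(1) + 1*(4)*conj(-1) + 1*(-2)*conj(-1) + 1*(2)*conj(1)]
      = (1/4)[(8) + (-4) + (2) + (2)] = 8/4 = 2
Dimension check: dim(rho) = sum (mult * dim) = 3*1 + 3*1 + 0*1 + 2*1 = 8 = chi_rho(e) = 8.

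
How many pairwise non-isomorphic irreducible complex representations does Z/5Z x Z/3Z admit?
15

Reasoning: The number of irreducible complex representations of a finite group equals its number of conjugacy classes. Z/5Z x Z/3Z is abelian of order 15, so every element is its own conjugacy class: 15 classes, so Z/5Z x Z/3Z (order 15) has exactly 15 irreducible complex representations.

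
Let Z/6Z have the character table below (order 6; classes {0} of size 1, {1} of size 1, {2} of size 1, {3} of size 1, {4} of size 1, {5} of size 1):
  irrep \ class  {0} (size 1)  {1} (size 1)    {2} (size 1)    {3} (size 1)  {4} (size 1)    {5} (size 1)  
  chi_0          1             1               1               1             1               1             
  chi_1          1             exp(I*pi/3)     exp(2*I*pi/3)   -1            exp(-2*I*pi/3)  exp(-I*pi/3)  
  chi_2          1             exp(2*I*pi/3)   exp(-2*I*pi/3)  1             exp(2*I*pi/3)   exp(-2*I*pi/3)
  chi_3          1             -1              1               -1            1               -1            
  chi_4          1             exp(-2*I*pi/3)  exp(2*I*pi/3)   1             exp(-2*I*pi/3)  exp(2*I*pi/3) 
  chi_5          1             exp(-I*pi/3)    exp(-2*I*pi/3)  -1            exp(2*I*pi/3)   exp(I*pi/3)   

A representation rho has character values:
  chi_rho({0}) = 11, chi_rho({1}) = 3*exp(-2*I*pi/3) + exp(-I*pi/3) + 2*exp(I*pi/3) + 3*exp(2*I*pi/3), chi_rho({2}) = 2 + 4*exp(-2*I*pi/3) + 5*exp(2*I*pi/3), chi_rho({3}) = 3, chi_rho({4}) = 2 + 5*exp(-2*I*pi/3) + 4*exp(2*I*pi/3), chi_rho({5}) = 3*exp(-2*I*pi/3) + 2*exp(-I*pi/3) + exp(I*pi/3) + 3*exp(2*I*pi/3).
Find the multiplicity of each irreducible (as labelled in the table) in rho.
Multiplicities: chi_0: 1, chi_1: 2, chi_2: 3, chi_3: 1, chi_4: 3, chi_5: 1.

Argument: Use <chi_rho, chi> = (1/|G|) sum_C |C| * chi_rho(C) * conj(chi(C)) with |G| = 6 for each irreducible chi in the table:
  <chi_rho, chi_0> = (1/6)[1*(11)*conj(1) + 1*(3*exp(-2*I*pi/3) + exp(-I*pi/3) + 2*exp(I*pi/3) + 3*exp(2*I*pi/3))*conj(1) + 1*(2 + 4*exp(-2*I*pi/3) + 5*exp(2*I*pi/3))*conj(1) + 1*(3)*conj(1) + 1*(2 + 5*exp(-2*I*pi/3) + 4*exp(2*I*pi/3))*conj(1) + 1*(3*exp(-2*I*pi/3) + 2*exp(-I*pi/3) + exp(I*pi/3) + 3*exp(2*I*pi/3))*conj(1)]
      = (1/6)[(11) + (3*exp(-2*I*pi/3) + exp(-I*pi/3) + 2*exp(I*pi/3) + 3*exp(2*I*pi/3)) + (2 + 4*exp(-2*I*pi/3) + 5*exp(2*I*pi/3)) + (3) + (2 + 5*exp(-2*I*pi/3) + 4*exp(2*I*pi/3)) + (3*exp(-2*I*pi/3) + 2*exp(-I*pi/3) + exp(I*pi/3) + 3*exp(2*I*pi/3))] = 6/6 = 1
  <chi_rho, chi_1> = (1/6)[1*(11)*conj(1) + 1*(3*exp(-2*I*pi/3) + exp(-I*pi/3) + 2*exp(I*pi/3) + 3*exp(2*I*pi/3))*conj(exp(I*pi/3)) + 1*(2 + 4*exp(-2*I*pi/3) + 5*exp(2*I*pi/3))*conj(exp(2*I*pi/3)) + 1*(3)*conj(-1) + 1*(2 + 5*exp(-2*I*pi/3) + 4*exp(2*I*pi/3))*conj(exp(-2*I*pi/3)) + 1*(3*exp(-2*I*pi/3) + 2*exp(-I*pi/3) + exp(I*pi/3) + 3*exp(2*I*pi/3))*conj(exp(-I*pi/3))]
      = (1/6)[(11) + (-1 + exp(-2*I*pi/3) + 3*exp(I*pi/3)) + (5 + 2*exp(-2*I*pi/3) + 4*exp(2*I*pi/3)) + (-3) + (5 + 4*exp(-2*I*pi/3) + 2*exp(2*I*pi/3)) + (-1 + 3*exp(-I*pi/3) + exp(2*I*pi/3))] = 12/6 = 2
  <chi_rho, chi_2> = (1/6)[1*(11)*conj(1) + 1*(3*exp(-2*I*pi/3) + exp(-I*pi/3) + 2*exp(I*pi/3) + 3*exp(2*I*pi/3))*conj(exp(2*I*pi/3)) + 1*(2 + 4*exp(-2*I*pi/3) + 5*exp(2*I*pi/3))*conj(exp(-2*I*pi/3)) + 1*(3)*conj(1) + 1*(2 + 5*exp(-2*I*pi/3) + 4*exp(2*I*pi/3))*conj(exp(2*I*pi/3)) + 1*(3*exp(-2*I*pi/3) + 2*exp(-I*pi/3) + exp(I*pi/3) + 3*exp(2*I*pi/3))*conj(exp(-2*I*pi/3))]
      = (1/6)[(11) + (2 + 2*exp(-I*pi/3) + 3*exp(2*I*pi/3)) + (4 + 5*exp(-2*I*pi/3) + 2*exp(2*I*pi/3)) + (3) + (4 + 2*exp(-2*I*pi/3) + 5*exp(2*I*pi/3)) + (2 + 3*exp(-2*I*pi/3) + 2*exp(I*pi/3))] = 18/6 = 3
  <chi_rho, chi_3> = (1/6)[1*(11)*conj(1) + 1*(3*exp(-2*I*pi/3) + exp(-I*pi/3) + 2*exp(I*pi/3) + 3*exp(2*I*pi/3))*conj(-1) + 1*(2 + 4*exp(-2*I*pi/3) + 5*exp(2*I*pi/3))*conj(1) + 1*(3)*conj(-1) + 1*(2 + 5*exp(-2*I*pi/3) + 4*exp(2*I*pi/3))*conj(1) + 1*(3*exp(-2*I*pi/3) + 2*exp(-I*pi/3) + exp(I*pi/3) + 3*exp(2*I*pi/3))*conj(-1)]
      = (1/6)[(11) + (-3*exp(2*I*pi/3) - 2*exp(I*pi/3) - exp(-I*pi/3) - 3*exp(-2*I*pi/3)) + (2 + 4*exp(-2*I*pi/3) + 5*exp(2*I*pi/3)) + (-3) + (2 + 5*exp(-2*I*pi/3) + 4*exp(2*I*pi/3)) + (-3*exp(2*I*pi/3) - exp(I*pi/3) - 2*exp(-I*pi/3) - 3*exp(-2*I*pi/3))] = 6/6 = 1
  <chi_rho, chi_4> = (1/6)[1*(11)*conj(1) + 1*(3*exp(-2*I*pi/3) + exp(-I*pi/3) + 2*exp(I*pi/3) + 3*exp(2*I*pi/3))*conj(exp(-2*I*pi/3)) + 1*(2 + 4*exp(-2*I*pi/3) + 5*exp(2*I*pi/3))*conj(exp(2*I*pi/3)) + 1*(3)*conj(1) + 1*(2 + 5*exp(-2*I*pi/3) + 4*exp(2*I*pi/3))*conj(exp(-2*I*pi/3)) + 1*(3*exp(-2*I*pi/3) + 2*exp(-I*pi/3) + exp(I*pi/3) + 3*exp(2*I*pi/3))*conj(exp(2*I*pi/3))]
      = (1/6)[(11) + (1 + 3*exp(-2*I*pi/3) + exp(I*pi/3)) + (5 + 2*exp(-2*I*pi/3) + 4*exp(2*I*pi/3)) + (3) + (5 + 4*exp(-2*I*pi/3) + 2*exp(2*I*pi/3)) + (1 + exp(-I*pi/3) + 3*exp(2*I*pi/3))] = 18/6 = 3
  <chi_rho, chi_5> = (1/6)[1*(11)*conj(1) + 1*(3*exp(-2*I*pi/3) + exp(-I*pi/3) + 2*exp(I*pi/3) + 3*exp(2*I*pi/3))*conj(exp(-I*pi/3)) + 1*(2 + 4*exp(-2*I*pi/3) + 5*exp(2*I*pi/3))*conj(exp(-2*I*pi/3)) + 1*(3)*conj(-1) + 1*(2 + 5*exp(-2*I*pi/3) + 4*exp(2*I*pi/3))*conj(exp(2*I*pi/3)) + 1*(3*exp(-2*I*pi/3) + 2*exp(-I*pi/3) + exp(I*pi/3) + 3*exp(2*I*pi/3))*conj(exp(I*pi/3))]
      = (1/6)[(11) + (-2 + 3*exp(-I*pi/3) + 2*exp(2*I*pi/3)) + (4 + 5*exp(-2*I*pi/3) + 2*exp(2*I*pi/3)) + (-3) + (4 + 2*exp(-2*I*pi/3) + 5*exp(2*I*pi/3)) + (-2 + 2*exp(-2*I*pi/3) + 3*exp(I*pi/3))] = 6/6 = 1
(Exp terms are combined using exp(i*s)*conj(exp(i*t)) = exp(i*(s-t)), and sums of them are collapsed using the identity that for every m > 1 the m distinct m-th roots of unity sum to 0, e.g. 1 + exp(2*I*pi/3) + exp(-2*I*pi/3) = 0.)
Dimension check: dim(rho) = sum (mult * dim) = 1*1 + 2*1 + 3*1 + 1*1 + 3*1 + 1*1 = 11 = chi_rho(e) = 11.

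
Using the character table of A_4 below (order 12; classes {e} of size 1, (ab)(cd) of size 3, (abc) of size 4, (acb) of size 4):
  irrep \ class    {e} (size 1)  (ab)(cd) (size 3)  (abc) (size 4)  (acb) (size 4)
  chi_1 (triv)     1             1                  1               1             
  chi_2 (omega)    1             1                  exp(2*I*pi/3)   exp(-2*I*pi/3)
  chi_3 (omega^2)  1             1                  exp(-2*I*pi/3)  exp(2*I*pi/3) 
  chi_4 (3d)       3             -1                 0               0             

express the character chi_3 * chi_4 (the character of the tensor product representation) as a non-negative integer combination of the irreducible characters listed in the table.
chi_3 tensor chi_4 = chi_4 (all other irreducibles have multiplicity 0).

Why: The character of a tensor product is the pointwise product (chi_3 * chi_4)(C) = chi_3(C) * chi_4(C):
  {e}: (1)*(3), (ab)(cd): (1)*(-1), (abc): (exp(-2*I*pi/3))*(0), (acb): (exp(2*I*pi/3))*(0)
so (chi_3 * chi_4) takes values
  {e} -> 3, (ab)(cd) -> -1, (abc) -> 0, (acb) -> 0.
Now take the inner product of this character with each irreducible chi from the table, <chi_3*chi_4, chi> = (1/12) sum_C |C| (chi_3*chi_4)(C) conj(chi(C)):
  <chi_3*chi_4, chi_1> = (1/12)[1*(3)*conj(1) + 3*(-1)*conj(1) + 4*(0)*conj(1) + 4*(0)*conj(1)]
      = (1/12)[(3) + (-3) + (0) + (0)] = 0/12 = 0
  <chi_3*chi_4, chi_2> = (1/12)[1*(3)*conj(1) + 3*(-1)*conj(1) + 4*(0)*conj(exp(2*I*pi/3)) + 4*(0)*conj(exp(-2*I*pi/3))]
      = (1/12)[(3) + (-3) + (0) + (0)] = 0/12 = 0
  <chi_3*chi_4, chi_3> = (1/12)[1*(3)*conj(1) + 3*(-1)*conj(1) + 4*(0)*conj(exp(-2*I*pi/3)) + 4*(0)*conj(exp(2*I*pi/3))]
      = (1/12)[(3) + (-3) + (0) + (0)] = 0/12 = 0
  <chi_3*chi_4, chi_4> = (1/12)[1*(3)*conj(3) + 3*(-1)*conj(-1) + 4*(0)*conj(0) + 4*(0)*conj(0)]
      = (1/12)[(9) + (3) + (0) + (0)] = 12/12 = 1
(Exp terms are combined using exp(i*s)*conj(exp(i*t)) = exp(i*(s-t)), and sums of them are collapsed using the identity that for every m > 1 the m distinct m-th roots of unity sum to 0, e.g. 1 + exp(2*I*pi/3) + exp(-2*I*pi/3) = 0.)
Hence the multiplicities are chi_4: 1. Dimension check: dim(chi_3)*dim(chi_4) = 1*3 = 3 and sum (mult * dim) = 1*3 = 3.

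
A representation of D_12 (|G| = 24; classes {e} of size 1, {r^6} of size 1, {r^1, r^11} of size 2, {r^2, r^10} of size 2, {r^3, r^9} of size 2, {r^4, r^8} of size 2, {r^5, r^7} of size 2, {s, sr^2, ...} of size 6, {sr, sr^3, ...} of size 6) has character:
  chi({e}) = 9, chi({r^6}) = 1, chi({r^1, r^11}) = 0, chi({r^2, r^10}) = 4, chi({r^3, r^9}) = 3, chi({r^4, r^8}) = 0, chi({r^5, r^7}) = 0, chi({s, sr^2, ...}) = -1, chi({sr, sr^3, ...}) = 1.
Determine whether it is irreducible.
Not irreducible (reducible): <chi, chi> = 6 > 1.

Details: <chi, chi> = (1/|G|) sum_C |C| * |chi(C)|^2 = (1/24)[1*|9|^2 + 1*|1|^2 + 2*|0|^2 + 2*|4|^2 + 2*|3|^2 + 2*|0|^2 + 2*|0|^2 + 6*|-1|^2 + 6*|1|^2]
  = (1/24)[(81) + (1) + (0) + (32) + (18) + (0) + (0) + (6) + (6)] = 144/24 = 6.
A character is irreducible iff <chi, chi> = 1, so this representation is reducible.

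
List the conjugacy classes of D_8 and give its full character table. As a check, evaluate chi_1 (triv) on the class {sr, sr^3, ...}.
Conjugacy classes: {e} of size 1, {r^4} of size 1, {r^1, r^7} of size 2, {r^2, r^6} of size 2, {r^3, r^5} of size 2, {s, sr^2, ...} of size 4, {sr, sr^3, ...} of size 4.
Character table:
  irrep \ class              {e} (size 1)  {r^4} (size 1)  {r^1, r^7} (size 2)  {r^2, r^6} (size 2)  {r^3, r^5} (size 2)  {s, sr^2, ...} (size 4)  {sr, sr^3, ...} (size 4)
  chi_1 (triv)               1             1               1                    1                    1                    1                        1                       
  chi_2 (sign: r->1, s->-1)  1             1               1                    1                    1                    -1                       -1                      
  chi_3 (r->-1, s->1)        1             1               -1                   1                    -1                   1                        -1                      
  chi_4 (r->-1, s->-1)       1             1               -1                   1                    -1                   -1                       1                       
  chi_5 (2d, j=1)            2             -2              sqrt(2)              0                    -sqrt(2)             0                        0                       
  chi_6 (2d, j=2)            2             2               0                    -2                   0                    0                        0                       
  chi_7 (2d, j=3)            2             -2              -sqrt(2)             0                    sqrt(2)              0                        0                       

Spot check: chi_1 (triv) on {sr, sr^3, ...} = 1.

Justification: D_8 has order 2*8 = 16 with 7 conjugacy classes, hence 7 irreducibles. Sum of squared dims 1 + 1 + 1 + 1 + 4 + 4 + 4 = 16 = |G|. Linear characters come from the abelianisation; the 2-dimensional irreps have character r^k -> 2*cos(2*pi*j*k/8), reflections -> 0.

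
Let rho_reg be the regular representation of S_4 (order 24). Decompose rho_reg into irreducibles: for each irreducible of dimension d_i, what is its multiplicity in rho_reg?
Each irreducible V_i of dimension d_i appears with multiplicity d_i, i.e. rho_reg = (direct sum over all irreducibles V_i) d_i V_i. The irreducible dimensions for S_4 are 1, 1, 2, 3, 3: 2 irreducibles of dimension 1, each with multiplicity 1; 1 irreducible of dimension 2, with multiplicity 2; 2 irreducibles of dimension 3, each with multiplicity 3. Total dimension 2*1*1 + 1*2*2 + 2*3*3 = 24 = |G|.

Working: General theorem: in the regular representation of a finite group G, each irreducible appears with multiplicity equal to its dimension. Check: dim(rho_reg) = sum d_i^2 = 1 + 1 + 4 + 9 + 9 = 24 = |G|.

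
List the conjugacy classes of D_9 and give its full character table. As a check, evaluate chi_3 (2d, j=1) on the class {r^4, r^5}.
Conjugacy classes: {e} of size 1, {r^1, r^8} of size 2, {r^2, r^7} of size 2, {r^3, r^6} of size 2, {r^4, r^5} of size 2, {s, sr, ..., sr^8} of size 9.
Character table:
  irrep \ class              {e} (size 1)  {r^1, r^8} (size 2)  {r^2, r^7} (size 2)  {r^3, r^6} (size 2)  {r^4, r^5} (size 2)  {s, sr, ..., sr^8} (size 9)
  chi_1 (triv)               1             1                    1                    1                    1                    1                          
  chi_2 (sign: r->1, s->-1)  1             1                    1                    1                    1                    -1                         
  chi_3 (2d, j=1)            2             2*cos(2*pi/9)        2*cos(4*pi/9)        -1                   -2*cos(pi/9)         0                          
  chi_4 (2d, j=2)            2             2*cos(4*pi/9)        -2*cos(pi/9)         -1                   2*cos(2*pi/9)        0                          
  chi_5 (2d, j=3)            2             -1                   -1                   2                    -1                   0                          
  chi_6 (2d, j=4)            2             -2*cos(pi/9)         2*cos(2*pi/9)        -1                   2*cos(4*pi/9)        0                          

Spot check: chi_3 (2d, j=1) on {r^4, r^5} = -2*cos(pi/9).

D_9 has order 2*9 = 18 with 6 conjugacy classes, hence 6 irreducibles. Sum of squared dims 1 + 1 + 4 + 4 + 4 + 4 = 18 = |G|. Linear characters come from the abelianisation; the 2-dimensional irreps have character r^k -> 2*cos(2*pi*j*k/9), reflections -> 0.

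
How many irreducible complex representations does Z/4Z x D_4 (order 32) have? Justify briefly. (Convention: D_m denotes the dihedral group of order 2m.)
20

Reasoning: The number of irreducible complex representations of a finite group equals its number of conjugacy classes. For a direct product, #classes(G x H) = #classes(G) * #classes(H). Z/4Z has 4 classes (abelian), D_4 has 5 classes, so 4 * 5 = 20, so Z/4Z x D_4 (order 32) has exactly 20 irreducible complex representations.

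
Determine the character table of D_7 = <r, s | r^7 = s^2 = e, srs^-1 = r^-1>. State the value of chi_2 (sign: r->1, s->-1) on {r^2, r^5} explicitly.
Conjugacy classes: {e} of size 1, {r^1, r^6} of size 2, {r^2, r^5} of size 2, {r^3, r^4} of size 2, {s, sr, ..., sr^6} of size 7.
Character table:
  irrep \ class              {e} (size 1)  {r^1, r^6} (size 2)  {r^2, r^5} (size 2)  {r^3, r^4} (size 2)  {s, sr, ..., sr^6} (size 7)
  chi_1 (triv)               1             1                    1                    1                    1                          
  chi_2 (sign: r->1, s->-1)  1             1                    1                    1                    -1                         
  chi_3 (2d, j=1)            2             2*cos(2*pi/7)        -2*cos(3*pi/7)       -2*cos(pi/7)         0                          
  chi_4 (2d, j=2)            2             -2*cos(3*pi/7)       -2*cos(pi/7)         2*cos(2*pi/7)        0                          
  chi_5 (2d, j=3)            2             -2*cos(pi/7)         2*cos(2*pi/7)        -2*cos(3*pi/7)       0                          

Spot check: chi_2 (sign: r->1, s->-1) on {r^2, r^5} = 1.

Working: D_7 has order 2*7 = 14 with 5 conjugacy classes, hence 5 irreducibles. Sum of squared dims 1 + 1 + 4 + 4 + 4 = 14 = |G|. Linear characters come from the abelianisation; the 2-dimensional irreps have character r^k -> 2*cos(2*pi*j*k/7), reflections -> 0.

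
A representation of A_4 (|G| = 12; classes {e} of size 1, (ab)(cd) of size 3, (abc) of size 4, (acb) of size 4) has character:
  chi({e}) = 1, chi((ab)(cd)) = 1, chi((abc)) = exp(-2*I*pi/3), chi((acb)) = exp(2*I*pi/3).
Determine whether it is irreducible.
Irreducible: <chi, chi> = 1.

Why: <chi, chi> = (1/|G|) sum_C |C| * |chi(C)|^2 = (1/12)[1*|1|^2 + 3*|1|^2 + 4*|exp(-2*I*pi/3)|^2 + 4*|exp(2*I*pi/3)|^2]
  = (1/12)[(1) + (3) + (4) + (4)] = 12/12 = 1.
(Exp terms are combined using exp(i*s)*conj(exp(i*t)) = exp(i*(s-t)), and sums of them are collapsed using the identity that for every m > 1 the m distinct m-th roots of unity sum to 0, e.g. 1 + exp(2*I*pi/3) + exp(-2*I*pi/3) = 0.)
A character is irreducible iff <chi, chi> = 1, so this representation is irreducible.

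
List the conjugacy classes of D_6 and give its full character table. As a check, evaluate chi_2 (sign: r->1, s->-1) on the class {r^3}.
Conjugacy classes: {e} of size 1, {r^3} of size 1, {r^1, r^5} of size 2, {r^2, r^4} of size 2, {s, sr^2, ...} of size 3, {sr, sr^3, ...} of size 3.
Character table:
  irrep \ class              {e} (size 1)  {r^3} (size 1)  {r^1, r^5} (size 2)  {r^2, r^4} (size 2)  {s, sr^2, ...} (size 3)  {sr, sr^3, ...} (size 3)
  chi_1 (triv)               1             1               1                    1                    1                        1                       
  chi_2 (sign: r->1, s->-1)  1             1               1                    1                    -1                       -1                      
  chi_3 (r->-1, s->1)        1             -1              -1                   1                    1                        -1                      
  chi_4 (r->-1, s->-1)       1             -1              -1                   1                    -1                       1                       
  chi_5 (2d, j=1)            2             -2              1                    -1                   0                        0                       
  chi_6 (2d, j=2)            2             2               -1                   -1                   0                        0                       

Spot check: chi_2 (sign: r->1, s->-1) on {r^3} = 1.

Solution. D_6 has order 2*6 = 12 with 6 conjugacy classes, hence 6 irreducibles. Sum of squared dims 1 + 1 + 1 + 1 + 4 + 4 = 12 = |G|. Linear characters come from the abelianisation; the 2-dimensional irreps have character r^k -> 2*cos(2*pi*j*k/6), reflections -> 0.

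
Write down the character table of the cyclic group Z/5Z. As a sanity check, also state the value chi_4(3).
Character table of Z/5Z (irreps indexed chi_0,...,chi_4 with chi_k(m) = zeta_5^(k*m), zeta_5 = exp(2*pi*i/5)):
  irrep \ class  {0} (size 1)  {1} (size 1)    {2} (size 1)    {3} (size 1)    {4} (size 1)  
  chi_0          1             1               1               1               1             
  chi_1          1             exp(2*I*pi/5)   exp(4*I*pi/5)   exp(-4*I*pi/5)  exp(-2*I*pi/5)
  chi_2          1             exp(4*I*pi/5)   exp(-2*I*pi/5)  exp(2*I*pi/5)   exp(-4*I*pi/5)
  chi_3          1             exp(-4*I*pi/5)  exp(2*I*pi/5)   exp(-2*I*pi/5)  exp(4*I*pi/5) 
  chi_4          1             exp(-2*I*pi/5)  exp(-4*I*pi/5)  exp(4*I*pi/5)   exp(2*I*pi/5) 

Spot check: chi_4(3) = zeta_5^(4*3) = zeta_5^12 = exp(4*I*pi/5).

Z/5Z is abelian, so all 5 irreducible complex representations are 1-dimensional. They are given by chi_k(m) = zeta_5^(k*m) for k = 0,...,4. Row orthogonality: sum_m chi_k(m) conj(chi_l(m)) = 5 * [k = l].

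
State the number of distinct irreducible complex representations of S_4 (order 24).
5

Argument: The number of irreducible complex representations of a finite group equals its number of conjugacy classes. Conjugacy classes in S_4 correspond to cycle types, i.e. partitions of 4; there are p(4) = 5 of them, so S_4 (order 24) has exactly 5 irreducible complex representations.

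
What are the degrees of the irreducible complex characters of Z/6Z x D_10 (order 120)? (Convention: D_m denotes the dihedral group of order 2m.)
Dimensions: 1, 1, 1, 1, 1, 1, 1, 1, 1, 1, 1, 1, 1, 1, 1, 1, 1, 1, 1, 1, 1, 1, 1, 1, 2, 2, 2, 2, 2, 2, 2, 2, 2, 2, 2, 2, 2, 2, 2, 2, 2, 2, 2, 2, 2, 2, 2, 2

Explanation: There are 48 irreducibles (= number of conjugacy classes). Their dimensions d_i satisfy sum d_i^2 = |G| = 120: 1 + 1 + 1 + 1 + 1 + 1 + 1 + 1 + 1 + 1 + 1 + 1 + 1 + 1 + 1 + 1 + 1 + 1 + 1 + 1 + 1 + 1 + 1 + 1 + 4 + 4 + 4 + 4 + 4 + 4 + 4 + 4 + 4 + 4 + 4 + 4 + 4 + 4 + 4 + 4 + 4 + 4 + 4 + 4 + 4 + 4 + 4 + 4 = 120. (For the product with Z/6Z: each of the 6 1-dim characters of Z/6Z tensors with each irrep of D_10, giving 6 copies of each D_10-dimension.)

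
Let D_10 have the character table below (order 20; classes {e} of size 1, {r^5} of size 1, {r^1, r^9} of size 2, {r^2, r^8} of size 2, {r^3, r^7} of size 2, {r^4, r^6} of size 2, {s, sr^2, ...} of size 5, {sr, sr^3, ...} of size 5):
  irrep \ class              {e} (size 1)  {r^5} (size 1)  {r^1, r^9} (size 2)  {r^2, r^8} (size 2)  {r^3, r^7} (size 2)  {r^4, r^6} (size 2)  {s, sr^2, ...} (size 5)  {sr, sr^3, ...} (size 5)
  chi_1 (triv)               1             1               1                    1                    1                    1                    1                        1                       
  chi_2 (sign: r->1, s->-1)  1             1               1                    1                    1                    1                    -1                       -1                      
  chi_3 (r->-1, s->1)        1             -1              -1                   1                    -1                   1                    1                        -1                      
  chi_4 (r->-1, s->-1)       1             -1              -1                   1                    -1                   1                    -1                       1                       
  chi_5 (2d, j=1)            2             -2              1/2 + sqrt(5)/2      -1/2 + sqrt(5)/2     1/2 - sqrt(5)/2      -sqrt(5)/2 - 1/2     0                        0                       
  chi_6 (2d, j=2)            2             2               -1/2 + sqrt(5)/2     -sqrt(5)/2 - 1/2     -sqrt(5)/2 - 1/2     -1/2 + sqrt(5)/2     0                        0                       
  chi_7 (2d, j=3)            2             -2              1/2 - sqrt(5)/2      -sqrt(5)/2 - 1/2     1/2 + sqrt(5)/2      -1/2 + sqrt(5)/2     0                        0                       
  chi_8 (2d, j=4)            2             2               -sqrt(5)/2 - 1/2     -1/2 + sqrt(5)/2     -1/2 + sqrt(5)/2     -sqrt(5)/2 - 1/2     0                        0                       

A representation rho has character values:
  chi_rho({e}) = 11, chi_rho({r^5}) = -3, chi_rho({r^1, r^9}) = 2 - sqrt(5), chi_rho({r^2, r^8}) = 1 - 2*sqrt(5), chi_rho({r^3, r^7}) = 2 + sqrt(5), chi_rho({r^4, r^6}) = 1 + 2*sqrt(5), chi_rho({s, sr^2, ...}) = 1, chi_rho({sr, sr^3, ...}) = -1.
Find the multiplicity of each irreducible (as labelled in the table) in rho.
Multiplicities: chi_1: 1, chi_2: 1, chi_3: 1, chi_4: 0, chi_5: 0, chi_6: 1, chi_7: 3, chi_8: 0.

Justification: Use <chi_rho, chi> = (1/|G|) sum_C |C| * chi_rho(C) * conj(chi(C)) with |G| = 20 for each irreducible chi in the table:
  <chi_rho, chi_1> = (1/20)[1*(11)*conj(1) + 1*(-3)*conj(1) + 2*(2 - sqrt(5))*conj(1) + 2*(1 - 2*sqrt(5))*conj(1) + 2*(2 + sqrt(5))*conj(1) + 2*(1 + 2*sqrt(5))*conj(1) + 5*(1)*conj(1) + 5*(-1)*conj(1)]
      = (1/20)[(11) + (-3) + (4 - 2*sqrt(5)) + (2 - 4*sqrt(5)) + (4 + 2*sqrt(5)) + (2 + 4*sqrt(5)) + (5) + (-5)] = 20/20 = 1
  <chi_rho, chi_2> = (1/20)[1*(11)*conj(1) + 1*(-3)*conj(1) + 2*(2 - sqrt(5))*conj(1) + 2*(1 - 2*sqrt(5))*conj(1) + 2*(2 + sqrt(5))*conj(1) + 2*(1 + 2*sqrt(5))*conj(1) + 5*(1)*conj(-1) + 5*(-1)*conj(-1)]
      = (1/20)[(11) + (-3) + (4 - 2*sqrt(5)) + (2 - 4*sqrt(5)) + (4 + 2*sqrt(5)) + (2 + 4*sqrt(5)) + (-5) + (5)] = 20/20 = 1
  <chi_rho, chi_3> = (1/20)[1*(11)*conj(1) + 1*(-3)*conj(-1) + 2*(2 - sqrt(5))*conj(-1) + 2*(1 - 2*sqrt(5))*conj(1) + 2*(2 + sqrt(5))*conj(-1) + 2*(1 + 2*sqrt(5))*conj(1) + 5*(1)*conj(1) + 5*(-1)*conj(-1)]
      = (1/20)[(11) + (3) + (-4 + 2*sqrt(5)) + (2 - 4*sqrt(5)) + (-2*sqrt(5) - 4) + (2 + 4*sqrt(5)) + (5) + (5)] = 20/20 = 1
  <chi_rho, chi_4> = (1/20)[1*(11)*conj(1) + 1*(-3)*conj(-1) + 2*(2 - sqrt(5))*conj(-1) + 2*(1 - 2*sqrt(5))*conj(1) + 2*(2 + sqrt(5))*conj(-1) + 2*(1 + 2*sqrt(5))*conj(1) + 5*(1)*conj(-1) + 5*(-1)*conj(1)]
      = (1/20)[(11) + (3) + (-4 + 2*sqrt(5)) + (2 - 4*sqrt(5)) + (-2*sqrt(5) - 4) + (2 + 4*sqrt(5)) + (-5) + (-5)] = 0/20 = 0
  <chi_rho, chi_5> = (1/20)[1*(11)*conj(2) + 1*(-3)*conj(-2) + 2*(2 - sqrt(5))*conj(1/2 + sqrt(5)/2) + 2*(1 - 2*sqrt(5))*conj(-1/2 + sqrt(5)/2) + 2*(2 + sqrt(5))*conj(1/2 - sqrt(5)/2) + 2*(1 + 2*sqrt(5))*conj(-sqrt(5)/2 - 1/2) + 5*(1)*conj(0) + 5*(-1)*conj(0)]
      = (1/20)[(22) + (6) + (-3 + sqrt(5)) + (-11 + 3*sqrt(5)) + (-3 - sqrt(5)) + (-11 - 3*sqrt(5)) + (0) + (0)] = 0/20 = 0
  <chi_rho, chi_6> = (1/20)[1*(11)*conj(2) + 1*(-3)*conj(2) + 2*(2 - sqrt(5))*conj(-1/2 + sqrt(5)/2) + 2*(1 - 2*sqrt(5))*conj(-sqrt(5)/2 - 1/2) + 2*(2 + sqrt(5))*conj(-sqrt(5)/2 - 1/2) + 2*(1 + 2*sqrt(5))*conj(-1/2 + sqrt(5)/2) + 5*(1)*conj(0) + 5*(-1)*conj(0)]
      = (1/20)[(22) + (-6) + (-7 + 3*sqrt(5)) + (sqrt(5) + 9) + (-7 - 3*sqrt(5)) + (9 - sqrt(5)) + (0) + (0)] = 20/20 = 1
  <chi_rho, chi_7> = (1/20)[1*(11)*conj(2) + 1*(-3)*conj(-2) + 2*(2 - sqrt(5))*conj(1/2 - sqrt(5)/2) + 2*(1 - 2*sqrt(5))*conj(-sqrt(5)/2 - 1/2) + 2*(2 + sqrt(5))*conj(1/2 + sqrt(5)/2) + 2*(1 + 2*sqrt(5))*conj(-1/2 + sqrt(5)/2) + 5*(1)*conj(0) + 5*(-1)*conj(0)]
      = (1/20)[(22) + (6) + (7 - 3*sqrt(5)) + (sqrt(5) + 9) + (3*sqrt(5) + 7) + (9 - sqrt(5)) + (0) + (0)] = 60/20 = 3
  <chi_rho, chi_8> = (1/20)[1*(11)*conj(2) + 1*(-3)*conj(2) + 2*(2 - sqrt(5))*conj(-sqrt(5)/2 - 1/2) + 2*(1 - 2*sqrt(5))*conj(-1/2 + sqrt(5)/2) + 2*(2 + sqrt(5))*conj(-1/2 + sqrt(5)/2) + 2*(1 + 2*sqrt(5))*conj(-sqrt(5)/2 - 1/2) + 5*(1)*conj(0) + 5*(-1)*conj(0)]
      = (1/20)[(22) + (-6) + (3 - sqrt(5)) + (-11 + 3*sqrt(5)) + (sqrt(5) + 3) + (-11 - 3*sqrt(5)) + (0) + (0)] = 0/20 = 0
Dimension check: dim(rho) = sum (mult * dim) = 1*1 + 1*1 + 1*1 + 0*1 + 0*2 + 1*2 + 3*2 + 0*2 = 11 = chi_rho(e) = 11.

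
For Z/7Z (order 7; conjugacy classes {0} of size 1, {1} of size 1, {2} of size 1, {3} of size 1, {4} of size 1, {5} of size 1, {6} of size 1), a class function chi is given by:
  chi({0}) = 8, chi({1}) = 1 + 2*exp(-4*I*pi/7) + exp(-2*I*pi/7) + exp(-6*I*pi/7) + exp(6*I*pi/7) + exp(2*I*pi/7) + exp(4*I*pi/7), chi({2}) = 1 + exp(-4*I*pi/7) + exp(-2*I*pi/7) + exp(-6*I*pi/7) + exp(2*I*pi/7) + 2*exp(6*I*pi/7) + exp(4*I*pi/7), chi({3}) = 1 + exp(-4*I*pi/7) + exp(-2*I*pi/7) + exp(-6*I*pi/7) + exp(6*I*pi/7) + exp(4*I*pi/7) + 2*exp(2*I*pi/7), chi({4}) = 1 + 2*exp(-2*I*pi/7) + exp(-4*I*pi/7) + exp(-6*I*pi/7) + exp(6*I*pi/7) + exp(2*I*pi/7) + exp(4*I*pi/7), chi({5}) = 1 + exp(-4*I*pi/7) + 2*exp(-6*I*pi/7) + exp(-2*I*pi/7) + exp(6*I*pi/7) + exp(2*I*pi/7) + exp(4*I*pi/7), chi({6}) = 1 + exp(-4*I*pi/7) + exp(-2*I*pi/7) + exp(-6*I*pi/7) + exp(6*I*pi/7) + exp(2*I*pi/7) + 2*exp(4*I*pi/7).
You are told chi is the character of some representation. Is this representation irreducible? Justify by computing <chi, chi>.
Not irreducible (reducible): <chi, chi> = 10 > 1.

Why: <chi, chi> = (1/|G|) sum_C |C| * |chi(C)|^2 = (1/7)[1*|8|^2 + 1*|1 + 2*exp(-4*I*pi/7) + exp(-2*I*pi/7) + exp(-6*I*pi/7) + exp(6*I*pi/7) + exp(2*I*pi/7) + exp(4*I*pi/7)|^2 + 1*|1 + exp(-4*I*pi/7) + exp(-2*I*pi/7) + exp(-6*I*pi/7) + exp(2*I*pi/7) + 2*exp(6*I*pi/7) + exp(4*I*pi/7)|^2 + 1*|1 + exp(-4*I*pi/7) + exp(-2*I*pi/7) + exp(-6*I*pi/7) + exp(6*I*pi/7) + exp(4*I*pi/7) + 2*exp(2*I*pi/7)|^2 + 1*|1 + 2*exp(-2*I*pi/7) + exp(-4*I*pi/7) + exp(-6*I*pi/7) + exp(6*I*pi/7) + exp(2*I*pi/7) + exp(4*I*pi/7)|^2 + 1*|1 + exp(-4*I*pi/7) + 2*exp(-6*I*pi/7) + exp(-2*I*pi/7) + exp(6*I*pi/7) + exp(2*I*pi/7) + exp(4*I*pi/7)|^2 + 1*|1 + exp(-4*I*pi/7) + exp(-2*I*pi/7) + exp(-6*I*pi/7) + exp(6*I*pi/7) + exp(2*I*pi/7) + 2*exp(4*I*pi/7)|^2]
  = (1/7)[(64) + (1) + (1) + (1) + (1) + (1) + (1)] = 70/7 = 10.
(Exp terms are combined using exp(i*s)*conj(exp(i*t)) = exp(i*(s-t)), and sums of them are collapsed using the identity that for every m > 1 the m distinct m-th roots of unity sum to 0, e.g. 1 + exp(2*I*pi/3) + exp(-2*I*pi/3) = 0.)
A character is irreducible iff <chi, chi> = 1, so this representation is reducible.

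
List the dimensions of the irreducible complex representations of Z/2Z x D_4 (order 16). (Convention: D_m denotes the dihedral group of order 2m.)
Dimensions: 1, 1, 1, 1, 1, 1, 1, 1, 2, 2

Proof sketch: There are 10 irreducibles (= number of conjugacy classes). Their dimensions d_i satisfy sum d_i^2 = |G| = 16: 1 + 1 + 1 + 1 + 1 + 1 + 1 + 1 + 4 + 4 = 16. (For the product with Z/2Z: each of the 2 1-dim characters of Z/2Z tensors with each irrep of D_4, giving 2 copies of each D_4-dimension.)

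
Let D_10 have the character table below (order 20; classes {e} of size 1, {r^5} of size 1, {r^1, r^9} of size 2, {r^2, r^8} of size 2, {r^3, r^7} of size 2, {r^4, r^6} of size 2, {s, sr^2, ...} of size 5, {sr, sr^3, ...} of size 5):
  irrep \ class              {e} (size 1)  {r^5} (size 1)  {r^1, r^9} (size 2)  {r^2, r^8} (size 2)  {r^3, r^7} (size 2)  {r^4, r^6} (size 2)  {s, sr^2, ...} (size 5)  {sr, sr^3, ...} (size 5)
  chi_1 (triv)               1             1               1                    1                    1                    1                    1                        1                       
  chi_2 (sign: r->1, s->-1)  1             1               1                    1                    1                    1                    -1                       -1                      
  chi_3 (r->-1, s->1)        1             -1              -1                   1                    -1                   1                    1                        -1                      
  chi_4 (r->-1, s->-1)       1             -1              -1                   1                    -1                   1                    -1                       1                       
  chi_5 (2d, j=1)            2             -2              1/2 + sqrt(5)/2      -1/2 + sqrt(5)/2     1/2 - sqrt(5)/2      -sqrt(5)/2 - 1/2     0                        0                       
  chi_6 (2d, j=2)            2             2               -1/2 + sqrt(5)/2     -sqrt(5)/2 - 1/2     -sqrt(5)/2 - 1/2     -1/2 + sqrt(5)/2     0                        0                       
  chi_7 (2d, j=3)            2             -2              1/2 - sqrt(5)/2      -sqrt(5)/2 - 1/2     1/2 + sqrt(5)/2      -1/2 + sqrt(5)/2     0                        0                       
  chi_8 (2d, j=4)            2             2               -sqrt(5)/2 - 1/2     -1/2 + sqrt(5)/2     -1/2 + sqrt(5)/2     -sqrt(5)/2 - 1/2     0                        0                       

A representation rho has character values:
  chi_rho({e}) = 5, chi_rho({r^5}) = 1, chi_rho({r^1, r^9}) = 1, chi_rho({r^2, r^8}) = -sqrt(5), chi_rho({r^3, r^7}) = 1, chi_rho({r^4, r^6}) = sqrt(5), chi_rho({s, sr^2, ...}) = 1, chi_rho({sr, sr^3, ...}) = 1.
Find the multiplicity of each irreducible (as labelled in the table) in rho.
Multiplicities: chi_1: 1, chi_2: 0, chi_3: 0, chi_4: 0, chi_5: 0, chi_6: 1, chi_7: 1, chi_8: 0.

Argument: Use <chi_rho, chi> = (1/|G|) sum_C |C| * chi_rho(C) * conj(chi(C)) with |G| = 20 for each irreducible chi in the table:
  <chi_rho, chi_1> = (1/20)[1*(5)*conj(1) + 1*(1)*conj(1) + 2*(1)*conj(1) + 2*(-sqrt(5))*conj(1) + 2*(1)*conj(1) + 2*(sqrt(5))*conj(1) + 5*(1)*conj(1) + 5*(1)*conj(1)]
      = (1/20)[(5) + (1) + (2) + (-2*sqrt(5)) + (2) + (2*sqrt(5)) + (5) + (5)] = 20/20 = 1
  <chi_rho, chi_2> = (1/20)[1*(5)*conj(1) + 1*(1)*conj(1) + 2*(1)*conj(1) + 2*(-sqrt(5))*conj(1) + 2*(1)*conj(1) + 2*(sqrt(5))*conj(1) + 5*(1)*conj(-1) + 5*(1)*conj(-1)]
      = (1/20)[(5) + (1) + (2) + (-2*sqrt(5)) + (2) + (2*sqrt(5)) + (-5) + (-5)] = 0/20 = 0
  <chi_rho, chi_3> = (1/20)[1*(5)*conj(1) + 1*(1)*conj(-1) + 2*(1)*conj(-1) + 2*(-sqrt(5))*conj(1) + 2*(1)*conj(-1) + 2*(sqrt(5))*conj(1) + 5*(1)*conj(1) + 5*(1)*conj(-1)]
      = (1/20)[(5) + (-1) + (-2) + (-2*sqrt(5)) + (-2) + (2*sqrt(5)) + (5) + (-5)] = 0/20 = 0
  <chi_rho, chi_4> = (1/20)[1*(5)*conj(1) + 1*(1)*conj(-1) + 2*(1)*conj(-1) + 2*(-sqrt(5))*conj(1) + 2*(1)*conj(-1) + 2*(sqrt(5))*conj(1) + 5*(1)*conj(-1) + 5*(1)*conj(1)]
      = (1/20)[(5) + (-1) + (-2) + (-2*sqrt(5)) + (-2) + (2*sqrt(5)) + (-5) + (5)] = 0/20 = 0
  <chi_rho, chi_5> = (1/20)[1*(5)*conj(2) + 1*(1)*conj(-2) + 2*(1)*conj(1/2 + sqrt(5)/2) + 2*(-sqrt(5))*conj(-1/2 + sqrt(5)/2) + 2*(1)*conj(1/2 - sqrt(5)/2) + 2*(sqrt(5))*conj(-sqrt(5)/2 - 1/2) + 5*(1)*conj(0) + 5*(1)*conj(0)]
      = (1/20)[(10) + (-2) + (1 + sqrt(5)) + (-5 + sqrt(5)) + (1 - sqrt(5)) + (-5 - sqrt(5)) + (0) + (0)] = 0/20 = 0
  <chi_rho, chi_6> = (1/20)[1*(5)*conj(2) + 1*(1)*conj(2) + 2*(1)*conj(-1/2 + sqrt(5)/2) + 2*(-sqrt(5))*conj(-sqrt(5)/2 - 1/2) + 2*(1)*conj(-sqrt(5)/2 - 1/2) + 2*(sqrt(5))*conj(-1/2 + sqrt(5)/2) + 5*(1)*conj(0) + 5*(1)*conj(0)]
      = (1/20)[(10) + (2) + (-1 + sqrt(5)) + (sqrt(5) + 5) + (-sqrt(5) - 1) + (5 - sqrt(5)) + (0) + (0)] = 20/20 = 1
  <chi_rho, chi_7> = (1/20)[1*(5)*conj(2) + 1*(1)*conj(-2) + 2*(1)*conj(1/2 - sqrt(5)/2) + 2*(-sqrt(5))*conj(-sqrt(5)/2 - 1/2) + 2*(1)*conj(1/2 + sqrt(5)/2) + 2*(sqrt(5))*conj(-1/2 + sqrt(5)/2) + 5*(1)*conj(0) + 5*(1)*conj(0)]
      = (1/20)[(10) + (-2) + (1 - sqrt(5)) + (sqrt(5) + 5) + (1 + sqrt(5)) + (5 - sqrt(5)) + (0) + (0)] = 20/20 = 1
  <chi_rho, chi_8> = (1/20)[1*(5)*conj(2) + 1*(1)*conj(2) + 2*(1)*conj(-sqrt(5)/2 - 1/2) + 2*(-sqrt(5))*conj(-1/2 + sqrt(5)/2) + 2*(1)*conj(-1/2 + sqrt(5)/2) + 2*(sqrt(5))*conj(-sqrt(5)/2 - 1/2) + 5*(1)*conj(0) + 5*(1)*conj(0)]
      = (1/20)[(10) + (2) + (-sqrt(5) - 1) + (-5 + sqrt(5)) + (-1 + sqrt(5)) + (-5 - sqrt(5)) + (0) + (0)] = 0/20 = 0
Dimension check: dim(rho) = sum (mult * dim) = 1*1 + 0*1 + 0*1 + 0*1 + 0*2 + 1*2 + 1*2 + 0*2 = 5 = chi_rho(e) = 5.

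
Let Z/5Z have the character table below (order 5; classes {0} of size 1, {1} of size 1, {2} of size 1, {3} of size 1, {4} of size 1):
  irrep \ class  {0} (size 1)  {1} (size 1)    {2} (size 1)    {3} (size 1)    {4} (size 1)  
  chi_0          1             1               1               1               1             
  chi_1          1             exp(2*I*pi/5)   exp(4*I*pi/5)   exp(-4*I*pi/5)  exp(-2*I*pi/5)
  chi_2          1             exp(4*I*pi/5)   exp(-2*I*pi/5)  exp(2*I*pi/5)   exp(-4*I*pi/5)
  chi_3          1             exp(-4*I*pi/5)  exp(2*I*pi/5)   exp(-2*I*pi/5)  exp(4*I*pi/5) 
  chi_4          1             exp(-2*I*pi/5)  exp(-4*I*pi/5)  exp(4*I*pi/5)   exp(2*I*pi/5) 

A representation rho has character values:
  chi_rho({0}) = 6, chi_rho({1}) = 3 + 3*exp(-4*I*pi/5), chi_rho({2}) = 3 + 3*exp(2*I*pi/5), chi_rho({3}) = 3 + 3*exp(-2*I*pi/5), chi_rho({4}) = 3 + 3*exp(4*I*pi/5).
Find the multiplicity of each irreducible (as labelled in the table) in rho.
Multiplicities: chi_0: 3, chi_1: 0, chi_2: 0, chi_3: 3, chi_4: 0.

Explanation: Use <chi_rho, chi> = (1/|G|) sum_C |C| * chi_rho(C) * conj(chi(C)) with |G| = 5 for each irreducible chi in the table:
  <chi_rho, chi_0> = (1/5)[1*(6)*conj(1) + 1*(3 + 3*exp(-4*I*pi/5))*conj(1) + 1*(3 + 3*exp(2*I*pi/5))*conj(1) + 1*(3 + 3*exp(-2*I*pi/5))*conj(1) + 1*(3 + 3*exp(4*I*pi/5))*conj(1)]
      = (1/5)[(6) + (3 + 3*exp(-4*I*pi/5)) + (3 + 3*exp(2*I*pi/5)) + (3 + 3*exp(-2*I*pi/5)) + (3 + 3*exp(4*I*pi/5))] = 15/5 = 3
  <chi_rho, chi_1> = (1/5)[1*(6)*conj(1) + 1*(3 + 3*exp(-4*I*pi/5))*conj(exp(2*I*pi/5)) + 1*(3 + 3*exp(2*I*pi/5))*conj(exp(4*I*pi/5)) + 1*(3 + 3*exp(-2*I*pi/5))*conj(exp(-4*I*pi/5)) + 1*(3 + 3*exp(4*I*pi/5))*conj(exp(-2*I*pi/5))]
      = (1/5)[(6) + (3*exp(-2*I*pi/5) + 3*exp(4*I*pi/5)) + (3*exp(-2*I*pi/5) + 3*exp(-4*I*pi/5)) + (3*exp(4*I*pi/5) + 3*exp(2*I*pi/5)) + (3*exp(-4*I*pi/5) + 3*exp(2*I*pi/5))] = 0/5 = 0
  <chi_rho, chi_2> = (1/5)[1*(6)*conj(1) + 1*(3 + 3*exp(-4*I*pi/5))*conj(exp(4*I*pi/5)) + 1*(3 + 3*exp(2*I*pi/5))*conj(exp(-2*I*pi/5)) + 1*(3 + 3*exp(-2*I*pi/5))*conj(exp(2*I*pi/5)) + 1*(3 + 3*exp(4*I*pi/5))*conj(exp(-4*I*pi/5))]
      = (1/5)[(6) + (3*exp(-4*I*pi/5) + 3*exp(2*I*pi/5)) + (3*exp(4*I*pi/5) + 3*exp(2*I*pi/5)) + (3*exp(-2*I*pi/5) + 3*exp(-4*I*pi/5)) + (3*exp(-2*I*pi/5) + 3*exp(4*I*pi/5))] = 0/5 = 0
  <chi_rho, chi_3> = (1/5)[1*(6)*conj(1) + 1*(3 + 3*exp(-4*I*pi/5))*conj(exp(-4*I*pi/5)) + 1*(3 + 3*exp(2*I*pi/5))*conj(exp(2*I*pi/5)) + 1*(3 + 3*exp(-2*I*pi/5))*conj(exp(-2*I*pi/5)) + 1*(3 + 3*exp(4*I*pi/5))*conj(exp(4*I*pi/5))]
      = (1/5)[(6) + (3 + 3*exp(4*I*pi/5)) + (3 + 3*exp(-2*I*pi/5)) + (3 + 3*exp(2*I*pi/5)) + (3 + 3*exp(-4*I*pi/5))] = 15/5 = 3
  <chi_rho, chi_4> = (1/5)[1*(6)*conj(1) + 1*(3 + 3*exp(-4*I*pi/5))*conj(exp(-2*I*pi/5)) + 1*(3 + 3*exp(2*I*pi/5))*conj(exp(-4*I*pi/5)) + 1*(3 + 3*exp(-2*I*pi/5))*conj(exp(4*I*pi/5)) + 1*(3 + 3*exp(4*I*pi/5))*conj(exp(2*I*pi/5))]
      = (1/5)[(6) + (3*exp(-2*I*pi/5) + 3*exp(2*I*pi/5)) + (3*exp(-4*I*pi/5) + 3*exp(4*I*pi/5)) + (3*exp(-4*I*pi/5) + 3*exp(4*I*pi/5)) + (3*exp(-2*I*pi/5) + 3*exp(2*I*pi/5))] = 0/5 = 0
(Exp terms are combined using exp(i*s)*conj(exp(i*t)) = exp(i*(s-t)), and sums of them are collapsed using the identity that for every m > 1 the m distinct m-th roots of unity sum to 0, e.g. 1 + exp(2*I*pi/3) + exp(-2*I*pi/3) = 0.)
Dimension check: dim(rho) = sum (mult * dim) = 3*1 + 0*1 + 0*1 + 3*1 + 0*1 = 6 = chi_rho(e) = 6.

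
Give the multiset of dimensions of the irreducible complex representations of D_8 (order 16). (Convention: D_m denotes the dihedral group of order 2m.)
Dimensions: 1, 1, 1, 1, 2, 2, 2

Details: There are 7 irreducibles (= number of conjugacy classes). Their dimensions d_i satisfy sum d_i^2 = |G| = 16: 1 + 1 + 1 + 1 + 4 + 4 + 4 = 16.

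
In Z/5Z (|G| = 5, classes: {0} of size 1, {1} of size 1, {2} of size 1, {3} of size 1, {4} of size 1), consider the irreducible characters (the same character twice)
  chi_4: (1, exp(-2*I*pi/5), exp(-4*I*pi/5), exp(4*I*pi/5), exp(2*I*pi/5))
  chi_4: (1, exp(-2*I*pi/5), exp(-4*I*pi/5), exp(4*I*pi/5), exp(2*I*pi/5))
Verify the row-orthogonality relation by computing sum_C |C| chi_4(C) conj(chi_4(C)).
Sum = 5 = |G| = 5; so <chi_4, chi_4> = 1 (norm-1 confirms irreducibility).

Working: Compute term by term over conjugacy classes (|C| * chi_4(C) * conj(chi_4(C))):
  1*(1)*conj(1) + 1*(exp(-2*I*pi/5))*conj(exp(-2*I*pi/5)) + 1*(exp(-4*I*pi/5))*conj(exp(-4*I*pi/5)) + 1*(exp(4*I*pi/5))*conj(exp(4*I*pi/5)) + 1*(exp(2*I*pi/5))*conj(exp(2*I*pi/5))
  = (1) + (1) + (1) + (1) + (1)
  = 5.
(Exp terms are combined using exp(i*s)*conj(exp(i*t)) = exp(i*(s-t)), and sums of them are collapsed using the identity that for every m > 1 the m distinct m-th roots of unity sum to 0, e.g. 1 + exp(2*I*pi/3) + exp(-2*I*pi/3) = 0.)
Dividing by |G| = 5 gives 5/5 = 1, matching the row-orthogonality relation <chi_4, chi_4> = [chi_4 = chi_4].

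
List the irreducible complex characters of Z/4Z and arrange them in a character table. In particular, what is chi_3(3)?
Character table of Z/4Z (irreps indexed chi_0,...,chi_3 with chi_k(m) = zeta_4^(k*m), zeta_4 = exp(2*pi*i/4)):
  irrep \ class  {0} (size 1)  {1} (size 1)  {2} (size 1)  {3} (size 1)
  chi_0          1             1             1             1           
  chi_1          1             I             -1            -I          
  chi_2          1             -1            1             -1          
  chi_3          1             -I            -1            I           

Spot check: chi_3(3) = zeta_4^(3*3) = zeta_4^9 = I.

Reasoning: Z/4Z is abelian, so all 4 irreducible complex representations are 1-dimensional. They are given by chi_k(m) = zeta_4^(k*m) for k = 0,...,3. Row orthogonality: sum_m chi_k(m) conj(chi_l(m)) = 4 * [k = l].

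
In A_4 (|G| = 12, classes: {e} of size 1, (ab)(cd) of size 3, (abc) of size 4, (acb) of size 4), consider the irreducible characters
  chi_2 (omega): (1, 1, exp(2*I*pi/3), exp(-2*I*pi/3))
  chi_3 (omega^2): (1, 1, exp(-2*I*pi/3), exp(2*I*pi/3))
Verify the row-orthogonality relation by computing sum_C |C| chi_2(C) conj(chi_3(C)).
Sum = 0; so <chi_2, chi_3> = 0 (distinct irreducibles are orthogonal).

Solution. Compute term by term over conjugacy classes (|C| * chi_2(C) * conj(chi_3(C))):
  1*(1)*conj(1) + 3*(1)*conj(1) + 4*(exp(2*I*pi/3))*conj(exp(-2*I*pi/3)) + 4*(exp(-2*I*pi/3))*conj(exp(2*I*pi/3))
  = (1) + (3) + (4*exp(-2*I*pi/3)) + (4*exp(2*I*pi/3))
  = 0.
(Exp terms are combined using exp(i*s)*conj(exp(i*t)) = exp(i*(s-t)), and sums of them are collapsed using the identity that for every m > 1 the m distinct m-th roots of unity sum to 0, e.g. 1 + exp(2*I*pi/3) + exp(-2*I*pi/3) = 0.)
Dividing by |G| = 12 gives 0/12 = 0, matching the row-orthogonality relation <chi_2, chi_3> = [chi_2 = chi_3].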